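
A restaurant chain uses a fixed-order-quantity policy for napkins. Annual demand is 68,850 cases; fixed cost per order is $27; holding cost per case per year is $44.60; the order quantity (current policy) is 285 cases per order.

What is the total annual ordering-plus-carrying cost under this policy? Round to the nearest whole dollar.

Ordering: D/Q × S = 68,850/285 × $27 = $6,522.63
Holding:  Q/2 × H = 285/2 × $44.6 = $6,355.50
Total = $6,522.63 + $6,355.50 = $12,878.13

$12,878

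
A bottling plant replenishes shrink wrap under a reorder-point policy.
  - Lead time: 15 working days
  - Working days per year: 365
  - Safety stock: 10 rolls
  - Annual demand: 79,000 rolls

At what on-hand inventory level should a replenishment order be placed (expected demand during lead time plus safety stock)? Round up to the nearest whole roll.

3,257 rolls

Daily demand d = 79,000 / 365 = 216.438 rolls/day
Demand during lead time = 216.438 × 15 = 3,246.58
Reorder point = 3,246.58 + 10 = 3,256.58 → round up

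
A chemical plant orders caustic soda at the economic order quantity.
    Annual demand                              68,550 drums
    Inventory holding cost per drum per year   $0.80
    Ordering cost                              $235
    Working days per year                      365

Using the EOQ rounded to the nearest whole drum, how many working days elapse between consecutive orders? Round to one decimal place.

33.8 days

Optimal lot size Q* = (2 × 68,550 × $235 / $0.8)^½ ≈ 6,346.11 → Q = 6,346 drums
Days between orders = 365 / (D/Q) = 365 / 10.802 ≈ 33.790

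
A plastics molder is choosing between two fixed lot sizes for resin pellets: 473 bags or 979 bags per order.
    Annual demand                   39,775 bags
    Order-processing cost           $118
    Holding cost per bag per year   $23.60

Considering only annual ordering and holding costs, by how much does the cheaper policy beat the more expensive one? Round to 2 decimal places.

TC(Q) = (D/Q)S + (Q/2)H
TC(473) = (39,775/473)×118 + (473/2)×23.6 = $15,504.13
TC(979) = (39,775/979)×118 + (979/2)×23.6 = $16,346.33
|ΔTC| = |$15,504.13 − $16,346.33| = $842.20

$842.20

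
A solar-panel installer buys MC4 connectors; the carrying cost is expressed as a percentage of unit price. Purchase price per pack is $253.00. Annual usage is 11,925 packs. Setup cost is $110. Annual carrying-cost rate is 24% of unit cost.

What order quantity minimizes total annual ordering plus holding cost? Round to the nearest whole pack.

Holding cost per pack per year: H = 24% × $253 = $60.7200
2DS/H = 2·11,925·110/60.72 = 43,206.52
EOQ = √43,206.52 ≈ 207.86

208 packs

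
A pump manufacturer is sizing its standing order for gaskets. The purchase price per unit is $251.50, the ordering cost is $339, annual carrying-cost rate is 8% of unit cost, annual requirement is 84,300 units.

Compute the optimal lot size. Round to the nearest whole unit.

Carrying cost H = $251.5 × 8% = $20.1200/unit/yr
Optimal lot size Q* = (2 × 84,300 × $339 / $20.12)^½ ≈ 1,685.45

1,685 units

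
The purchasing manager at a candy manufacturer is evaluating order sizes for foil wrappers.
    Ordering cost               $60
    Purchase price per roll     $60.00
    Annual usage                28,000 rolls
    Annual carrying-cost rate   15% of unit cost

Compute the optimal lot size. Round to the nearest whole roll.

Carrying cost H = $60 × 15% = $9.0000/roll/yr
EOQ = √(2DS/H) = √(2 × 28,000 × 60 / 9)
    = √(373,333.33) ≈ 611.01

611 rolls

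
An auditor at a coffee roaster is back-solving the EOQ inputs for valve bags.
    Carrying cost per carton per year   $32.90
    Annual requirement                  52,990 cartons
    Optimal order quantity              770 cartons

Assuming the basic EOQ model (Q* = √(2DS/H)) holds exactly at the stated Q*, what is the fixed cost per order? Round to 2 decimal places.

From Q* = √(2DS/H) ⇒ Q*² = 2DS/H.
S = Q²H / (2D) = 770² × 32.9 / (2 × 52,990) = 184.0575

$184.06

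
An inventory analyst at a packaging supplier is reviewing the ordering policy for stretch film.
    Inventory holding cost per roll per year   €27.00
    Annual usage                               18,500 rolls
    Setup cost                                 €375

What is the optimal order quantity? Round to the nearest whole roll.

717 rolls

EOQ = √(2DS/H) = √(2 × 18,500 × 375 / 27)
    = √(513,888.89) ≈ 716.86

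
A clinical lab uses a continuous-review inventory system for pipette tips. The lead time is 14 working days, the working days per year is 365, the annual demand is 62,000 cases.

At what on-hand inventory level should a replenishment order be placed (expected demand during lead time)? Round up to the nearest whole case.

2,379 cases

Daily demand d = 62,000 / 365 = 169.863 cases/day
Demand during lead time = 169.863 × 14 = 2,378.08
Reorder point = 2,378.08 → round up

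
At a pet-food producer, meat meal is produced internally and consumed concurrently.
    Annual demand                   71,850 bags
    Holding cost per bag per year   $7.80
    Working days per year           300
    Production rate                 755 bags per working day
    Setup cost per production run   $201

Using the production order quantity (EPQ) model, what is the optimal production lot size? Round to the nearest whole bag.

2,329 bags

Daily demand d = 71,850/300 = 239.500; p = 755; 1 − d/p = 0.68278
EPQ = √(2DS / (H(1 − d/p)))
    = √(2 × 71,850 × 201 / (7.8 × 0.68278)) ≈ 2,328.83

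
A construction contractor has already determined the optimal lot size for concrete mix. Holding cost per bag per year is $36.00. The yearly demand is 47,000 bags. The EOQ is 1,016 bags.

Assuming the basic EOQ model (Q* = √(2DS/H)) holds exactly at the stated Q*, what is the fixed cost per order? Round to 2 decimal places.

Since Q* = (2DS/H)^½, squaring gives Q*²·H = 2DS.
S = Q²H / (2D) = 1,016² × 36 / (2 × 47,000) = 395.3321

$395.33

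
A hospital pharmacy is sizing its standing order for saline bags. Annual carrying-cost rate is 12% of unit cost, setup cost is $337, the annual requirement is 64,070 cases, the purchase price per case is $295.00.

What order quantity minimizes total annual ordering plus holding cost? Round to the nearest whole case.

1,104 cases

H = i·C = 0.12 × $295 = $35.4000 per case-year
Optimal lot size Q* = (2 × 64,070 × $337 / $35.4)^½ ≈ 1,104.47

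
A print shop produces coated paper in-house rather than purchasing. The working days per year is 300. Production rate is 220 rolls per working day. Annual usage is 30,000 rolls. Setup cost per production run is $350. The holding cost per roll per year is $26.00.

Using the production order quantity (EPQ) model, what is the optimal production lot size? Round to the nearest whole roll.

Daily demand d = 30,000/300 = 100.000; p = 220; 1 − d/p = 0.54545
EPQ = √(2DS / (H(1 − d/p)))
    = √(2 × 30,000 × 350 / (26 × 0.54545)) ≈ 1,216.87

1,217 rolls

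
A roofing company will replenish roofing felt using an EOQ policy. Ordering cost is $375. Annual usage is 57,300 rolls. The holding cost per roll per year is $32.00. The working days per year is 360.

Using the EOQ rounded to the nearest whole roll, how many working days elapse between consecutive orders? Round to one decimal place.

7.3 days

Optimal lot size Q* = (2 × 57,300 × $375 / $32)^½ ≈ 1,158.87 → Q = 1,159 rolls
Days between orders = 360 / (D/Q) = 360 / 49.439 ≈ 7.282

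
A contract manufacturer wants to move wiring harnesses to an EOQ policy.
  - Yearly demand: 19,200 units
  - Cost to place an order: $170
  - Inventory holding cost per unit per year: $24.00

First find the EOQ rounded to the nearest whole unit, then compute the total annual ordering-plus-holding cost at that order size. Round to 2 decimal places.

$12,516.87

2DS/H = 2·19,200·170/24 = 272,000.00
EOQ = √272,000.00 ≈ 521.54 → Q = 522 units
Orders/yr = 19,200/522 = 36.782; ordering cost = 36.782 × $170 = $6,252.87
Average inventory = 522/2 = 261; holding cost = 261 × $24 = $6,264.00
Total = $6,252.87 + $6,264.00 = $12,516.87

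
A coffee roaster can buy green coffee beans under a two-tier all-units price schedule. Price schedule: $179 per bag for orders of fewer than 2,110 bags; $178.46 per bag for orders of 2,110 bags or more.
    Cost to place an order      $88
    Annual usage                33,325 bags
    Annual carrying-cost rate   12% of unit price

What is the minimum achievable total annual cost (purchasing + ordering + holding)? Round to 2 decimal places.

$5,971,162.39

H₁ = 12%×$179 = $21.4800;  H₂ = 12%×$178.46 = $21.4152
EOQ₁ = √(2×33,325×88/21.4800) = 522.55  (< 2,110, feasible at tier 1)
EOQ₂ = √(2×33,325×88/21.4152) = 523.34  (< 2,110 → use Q = 2,110 at tier-2 price)
TC(tier 1 (EOQ₁), Q≈522.5) = $5,976,399.28
TC(tier 2, Q≈2,110.0) = $5,971,162.39
Minimum at tier 2: $5,971,162.39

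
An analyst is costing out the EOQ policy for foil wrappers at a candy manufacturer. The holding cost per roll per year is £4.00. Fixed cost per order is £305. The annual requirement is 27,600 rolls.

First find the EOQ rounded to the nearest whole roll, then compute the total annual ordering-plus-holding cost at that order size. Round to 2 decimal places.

2DS/H = 2·27,600·305/4 = 4,209,000.00
EOQ = √4,209,000.00 ≈ 2,051.58 → Q = 2,052 rolls
Annual ordering cost = (D/Q)·S = (27,600/2,052) × 305 = £4,102.34
Annual holding cost  = (Q/2)·H = (2,052/2) × 4 = £4,104.00
Total = £4,102.34 + £4,104.00 = £8,206.34

£8,206.34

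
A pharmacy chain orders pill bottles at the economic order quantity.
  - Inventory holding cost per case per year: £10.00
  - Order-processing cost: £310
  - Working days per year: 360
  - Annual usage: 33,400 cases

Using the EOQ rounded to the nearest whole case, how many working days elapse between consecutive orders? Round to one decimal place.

15.5 days

2DS/H = 2·33,400·310/10 = 2,070,800.00
EOQ = √2,070,800.00 ≈ 1,439.03 → Q = 1,439 cases
T = Q/D × 360 days = 1,439/33,400 × 360 = 15.510 days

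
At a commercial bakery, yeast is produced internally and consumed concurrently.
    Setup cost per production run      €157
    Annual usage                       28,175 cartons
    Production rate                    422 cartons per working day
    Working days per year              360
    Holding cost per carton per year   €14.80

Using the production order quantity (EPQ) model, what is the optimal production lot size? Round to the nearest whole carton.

857 cartons

d = 28,175/360 = 78.2639 cartons/day;  effective holding cost H(1 − d/p) = 14.8·(1 − 78.2639/422) = 12.05520
Q* = √(2DS / H_eff) = √(2·28,175·157 / 12.05520) ≈ 856.66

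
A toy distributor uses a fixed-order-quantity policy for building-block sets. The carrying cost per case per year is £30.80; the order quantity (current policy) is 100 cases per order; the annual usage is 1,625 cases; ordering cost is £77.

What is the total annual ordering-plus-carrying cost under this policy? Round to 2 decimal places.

Ordering: D/Q × S = 1,625/100 × £77 = £1,251.25
Holding:  Q/2 × H = 100/2 × £30.8 = £1,540.00
Total = £1,251.25 + £1,540.00 = £2,791.25

£2,791.25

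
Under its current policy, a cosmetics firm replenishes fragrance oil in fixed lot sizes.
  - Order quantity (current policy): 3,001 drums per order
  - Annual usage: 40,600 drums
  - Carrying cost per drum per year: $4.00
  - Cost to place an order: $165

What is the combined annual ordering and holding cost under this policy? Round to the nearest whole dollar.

Ordering: D/Q × S = 40,600/3,001 × $165 = $2,232.26
Holding:  Q/2 × H = 3,001/2 × $4 = $6,002.00
Total = $2,232.26 + $6,002.00 = $8,234.26

$8,234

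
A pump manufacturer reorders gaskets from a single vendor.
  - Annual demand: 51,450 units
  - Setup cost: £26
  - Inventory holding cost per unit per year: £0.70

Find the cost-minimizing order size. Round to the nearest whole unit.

Q* = √(2·D·S / H) = √(2·51,450·26 / 0.7) = √3,822,000.0 ≈ 1,954.99

1,955 units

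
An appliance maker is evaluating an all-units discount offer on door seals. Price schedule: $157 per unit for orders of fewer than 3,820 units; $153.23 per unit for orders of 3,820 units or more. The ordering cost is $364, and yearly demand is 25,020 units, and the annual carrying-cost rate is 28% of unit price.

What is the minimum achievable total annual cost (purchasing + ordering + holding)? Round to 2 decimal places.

$3,918,146.11

H₁ = 28%×$157 = $43.9600;  H₂ = 28%×$153.23 = $42.9044
EOQ₁ = √(2×25,020×364/43.9600) = 643.70  (< 3,820, feasible at tier 1)
EOQ₂ = √(2×25,020×364/42.9044) = 651.57  (< 3,820 → use Q = 3,820 at tier-2 price)
TC(tier 1 (EOQ₁), Q≈643.7) = $3,956,436.86
TC(tier 2, Q≈3,820.0) = $3,918,146.11
Minimum at tier 2: $3,918,146.11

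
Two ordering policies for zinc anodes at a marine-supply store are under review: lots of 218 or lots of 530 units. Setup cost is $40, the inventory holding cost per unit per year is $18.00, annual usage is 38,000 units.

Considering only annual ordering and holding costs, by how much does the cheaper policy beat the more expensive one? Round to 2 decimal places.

TC(Q) = (D/Q)S + (Q/2)H
TC(218) = (38,000/218)×40 + (218/2)×18 = $8,934.48
TC(530) = (38,000/530)×40 + (530/2)×18 = $7,637.92
|ΔTC| = |$8,934.48 − $7,637.92| = $1,296.55

$1,296.55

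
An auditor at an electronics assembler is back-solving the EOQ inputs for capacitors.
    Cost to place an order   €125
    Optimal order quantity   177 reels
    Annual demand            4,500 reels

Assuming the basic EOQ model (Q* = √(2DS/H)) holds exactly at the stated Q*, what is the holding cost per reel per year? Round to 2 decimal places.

€35.91

Since Q* = (2DS/H)^½, squaring gives Q*²·H = 2DS.
H = 2DS / Q² = 2 × 4,500 × 125 / 177² = 35.9092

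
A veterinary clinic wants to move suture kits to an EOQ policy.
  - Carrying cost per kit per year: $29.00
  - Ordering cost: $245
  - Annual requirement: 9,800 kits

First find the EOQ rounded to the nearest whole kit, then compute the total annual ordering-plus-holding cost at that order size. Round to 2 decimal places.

$11,800.76

EOQ = √(2DS/H) = √(2 × 9,800 × 245 / 29)
    = √(165,586.21) ≈ 406.92 → Q = 407 kits
Orders/yr = 9,800/407 = 24.079; ordering cost = 24.079 × $245 = $5,899.26
Average inventory = 407/2 = 203.5; holding cost = 203.5 × $29 = $5,901.50
Total = $5,899.26 + $5,901.50 = $11,800.76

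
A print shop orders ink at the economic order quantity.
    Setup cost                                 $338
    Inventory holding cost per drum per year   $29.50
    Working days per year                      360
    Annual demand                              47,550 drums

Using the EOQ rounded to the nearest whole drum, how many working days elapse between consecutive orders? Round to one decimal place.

2DS/H = 2·47,550·338/29.5 = 1,089,620.34
EOQ = √1,089,620.34 ≈ 1,043.85 → Q = 1,044 drums
T = Q/D × 360 days = 1,044/47,550 × 360 = 7.904 days

7.9 days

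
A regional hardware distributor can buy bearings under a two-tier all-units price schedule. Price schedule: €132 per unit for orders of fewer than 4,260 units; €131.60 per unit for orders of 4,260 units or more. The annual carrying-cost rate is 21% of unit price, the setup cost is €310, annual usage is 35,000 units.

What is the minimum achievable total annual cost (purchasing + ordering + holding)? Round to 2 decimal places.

€4,644,525.99

H₁ = 21%×€132 = €27.7200;  H₂ = 21%×€131.60 = €27.6360
EOQ₁ = √(2×35,000×310/27.7200) = 884.78  (< 4,260, feasible at tier 1)
EOQ₂ = √(2×35,000×310/27.6360) = 886.12  (< 4,260 → use Q = 4,260 at tier-2 price)
TC(tier 1 (EOQ₁), Q≈884.8) = €4,644,525.99
TC(tier 2, Q≈4,260.0) = €4,667,411.63
Minimum at tier 1 (EOQ₁): €4,644,525.99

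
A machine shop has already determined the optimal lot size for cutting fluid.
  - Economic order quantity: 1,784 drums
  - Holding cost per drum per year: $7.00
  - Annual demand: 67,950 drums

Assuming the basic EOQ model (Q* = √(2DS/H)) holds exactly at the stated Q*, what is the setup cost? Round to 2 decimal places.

Since Q* = (2DS/H)^½, squaring gives Q*²·H = 2DS.
S = Q²H / (2D) = 1,784² × 7 / (2 × 67,950) = 163.9337

$163.93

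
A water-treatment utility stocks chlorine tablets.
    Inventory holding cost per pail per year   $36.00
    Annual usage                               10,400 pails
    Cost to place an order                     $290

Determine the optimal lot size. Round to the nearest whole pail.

409 pails

EOQ = √(2DS/H) = √(2 × 10,400 × 290 / 36)
    = √(167,555.56) ≈ 409.34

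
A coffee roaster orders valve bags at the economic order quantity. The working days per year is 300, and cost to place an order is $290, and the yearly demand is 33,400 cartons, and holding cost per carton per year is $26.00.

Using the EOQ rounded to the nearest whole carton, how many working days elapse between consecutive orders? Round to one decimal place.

EOQ = √(2DS/H) = √(2 × 33,400 × 290 / 26)
    = √(745,076.92) ≈ 863.18 → Q = 863 cartons
Days between orders = 300 / (D/Q) = 300 / 38.702 ≈ 7.751

7.8 days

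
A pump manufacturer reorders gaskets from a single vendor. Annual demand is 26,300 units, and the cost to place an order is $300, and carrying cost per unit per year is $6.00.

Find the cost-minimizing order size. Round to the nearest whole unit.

Q* = √(2·D·S / H) = √(2·26,300·300 / 6) = √2,630,000.0 ≈ 1,621.73

1,622 units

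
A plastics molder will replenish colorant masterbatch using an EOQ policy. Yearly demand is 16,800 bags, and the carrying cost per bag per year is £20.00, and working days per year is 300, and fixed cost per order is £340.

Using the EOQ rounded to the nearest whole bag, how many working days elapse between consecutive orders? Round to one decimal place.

Q* = √(2·D·S / H) = √(2·16,800·340 / 20) = √571,200.0 ≈ 755.78 → Q = 756 bags
Days between orders = 300 / (D/Q) = 300 / 22.222 ≈ 13.500

13.5 days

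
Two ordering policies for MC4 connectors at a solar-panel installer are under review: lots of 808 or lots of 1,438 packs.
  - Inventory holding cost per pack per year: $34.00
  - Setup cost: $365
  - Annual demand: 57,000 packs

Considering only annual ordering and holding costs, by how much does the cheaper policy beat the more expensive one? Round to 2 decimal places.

$570.75

Annual cost at Q: ordering D·S/Q plus holding Q·H/2.
TC(808) = (57,000/808)×365 + (808/2)×34 = $39,484.76
TC(1,438) = (57,000/1,438)×365 + (1,438/2)×34 = $38,914.01
Lots of 1,438 are cheaper by $570.75.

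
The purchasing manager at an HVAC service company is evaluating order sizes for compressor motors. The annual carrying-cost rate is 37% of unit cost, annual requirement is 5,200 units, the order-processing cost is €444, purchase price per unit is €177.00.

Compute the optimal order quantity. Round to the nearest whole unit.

266 units

H = i·C = 0.37 × €177 = €65.4900 per unit-year
Optimal lot size Q* = (2 × 5,200 × €444 / €65.49)^½ ≈ 265.53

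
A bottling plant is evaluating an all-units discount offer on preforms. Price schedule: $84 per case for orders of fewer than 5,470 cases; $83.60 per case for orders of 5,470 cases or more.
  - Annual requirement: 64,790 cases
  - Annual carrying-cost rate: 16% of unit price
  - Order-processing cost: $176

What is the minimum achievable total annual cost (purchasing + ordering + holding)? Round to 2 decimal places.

$5,455,112.01

H₁ = 16%×$84 = $13.4400;  H₂ = 16%×$83.60 = $13.3760
EOQ₁ = √(2×64,790×176/13.4400) = 1,302.64  (< 5,470, feasible at tier 1)
EOQ₂ = √(2×64,790×176/13.3760) = 1,305.76  (< 5,470 → use Q = 5,470 at tier-2 price)
TC(tier 1 (EOQ₁), Q≈1,302.6) = $5,459,867.53
TC(tier 2, Q≈5,470.0) = $5,455,112.01
Minimum at tier 2: $5,455,112.01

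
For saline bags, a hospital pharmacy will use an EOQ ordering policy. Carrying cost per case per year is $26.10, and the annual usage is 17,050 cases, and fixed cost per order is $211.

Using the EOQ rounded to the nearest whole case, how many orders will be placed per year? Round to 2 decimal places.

Q* = √(2·D·S / H) = √(2·17,050·211 / 26.1) = √275,674.3 ≈ 525.05 → Q = 525
N = D/Q = 17,050/525 ≈ 32.476 orders/yr

32.48 orders per year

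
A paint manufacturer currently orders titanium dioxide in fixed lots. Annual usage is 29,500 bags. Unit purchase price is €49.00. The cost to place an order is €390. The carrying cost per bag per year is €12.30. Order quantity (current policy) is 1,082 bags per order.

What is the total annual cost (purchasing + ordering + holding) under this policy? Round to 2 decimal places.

€1,462,787.39

Orders/yr = 29,500/1,082 = 27.264; ordering cost = 27.264 × €390 = €10,633.09
Average inventory = 1,082/2 = 541; holding cost = 541 × €12.3 = €6,654.30
Purchase cost = D·C = 29,500 × 49 = €1,445,500.00
Total = €10,633.09 + €6,654.30 + €1,445,500.00 = €1,462,787.39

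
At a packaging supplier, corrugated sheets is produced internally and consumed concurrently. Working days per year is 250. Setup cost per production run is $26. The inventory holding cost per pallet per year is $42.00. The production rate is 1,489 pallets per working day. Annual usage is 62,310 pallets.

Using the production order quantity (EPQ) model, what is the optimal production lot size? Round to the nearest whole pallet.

304 pallets

d = 62,310/250 = 249.2400 pallets/day;  effective holding cost H(1 − d/p) = 42·(1 − 249.2400/1489) = 34.96972
Q* = √(2DS / H_eff) = √(2·62,310·26 / 34.96972) ≈ 304.39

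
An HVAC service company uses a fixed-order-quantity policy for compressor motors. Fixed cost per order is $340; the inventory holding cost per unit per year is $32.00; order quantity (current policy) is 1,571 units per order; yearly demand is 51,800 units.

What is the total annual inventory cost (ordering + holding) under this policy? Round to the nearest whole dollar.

Orders/yr = 51,800/1,571 = 32.973; ordering cost = 32.973 × $340 = $11,210.69
Average inventory = 1,571/2 = 785.5; holding cost = 785.5 × $32 = $25,136.00
Total = $11,210.69 + $25,136.00 = $36,346.69

$36,347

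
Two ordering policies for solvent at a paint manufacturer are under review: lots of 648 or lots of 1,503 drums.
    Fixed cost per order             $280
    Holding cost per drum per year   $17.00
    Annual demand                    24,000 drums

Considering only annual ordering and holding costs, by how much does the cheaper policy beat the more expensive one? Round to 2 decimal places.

$1,368.19

TC(Q) = (D/Q)S + (Q/2)H
TC(648) = (24,000/648)×280 + (648/2)×17 = $15,878.37
TC(1,503) = (24,000/1,503)×280 + (1,503/2)×17 = $17,246.56
|ΔTC| = |$15,878.37 − $17,246.56| = $1,368.19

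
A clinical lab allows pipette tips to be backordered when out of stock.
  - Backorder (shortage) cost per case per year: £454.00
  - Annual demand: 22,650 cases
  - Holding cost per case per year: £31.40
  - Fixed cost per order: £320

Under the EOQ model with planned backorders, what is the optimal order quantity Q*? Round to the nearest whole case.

Q* = √(2DS/H) · √((H + b)/b)
   = √(2 × 22,650 × 320 / 31.4) · √((31.4 + 454) / 454)
   = 679.453 × 1.0340 ≈ 702.56

703 cases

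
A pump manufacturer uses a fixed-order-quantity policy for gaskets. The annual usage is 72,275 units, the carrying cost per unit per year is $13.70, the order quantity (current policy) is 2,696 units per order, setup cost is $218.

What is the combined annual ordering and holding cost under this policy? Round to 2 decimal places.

$24,311.80

Annual ordering cost = (D/Q)·S = (72,275/2,696) × 218 = $5,844.20
Annual holding cost  = (Q/2)·H = (2,696/2) × 13.7 = $18,467.60
Total = $5,844.20 + $18,467.60 = $24,311.80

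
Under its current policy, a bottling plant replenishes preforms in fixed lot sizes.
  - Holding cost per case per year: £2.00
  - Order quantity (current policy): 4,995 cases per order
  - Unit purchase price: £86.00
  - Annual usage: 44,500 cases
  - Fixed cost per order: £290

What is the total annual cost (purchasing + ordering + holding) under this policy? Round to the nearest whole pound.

Orders/yr = 44,500/4,995 = 8.909; ordering cost = 8.909 × £290 = £2,583.58
Average inventory = 4,995/2 = 2497.5; holding cost = 2497.5 × £2 = £4,995.00
Purchase cost = D·C = 44,500 × 86 = £3,827,000.00
Total = £2,583.58 + £4,995.00 + £3,827,000.00 = £3,834,578.58

£3,834,579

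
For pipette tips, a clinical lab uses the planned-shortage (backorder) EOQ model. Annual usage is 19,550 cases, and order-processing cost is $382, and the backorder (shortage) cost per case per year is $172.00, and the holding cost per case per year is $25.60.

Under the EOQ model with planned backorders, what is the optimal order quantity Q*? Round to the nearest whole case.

Q* = √(2DS/H) · √((H + b)/b)
   = √(2 × 19,550 × 382 / 25.6) · √((25.6 + 172) / 172)
   = 763.836 × 1.0718 ≈ 818.71

819 cases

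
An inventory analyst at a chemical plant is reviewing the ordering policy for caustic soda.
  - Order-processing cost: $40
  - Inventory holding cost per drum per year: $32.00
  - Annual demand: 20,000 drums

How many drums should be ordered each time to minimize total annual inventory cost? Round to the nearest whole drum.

2DS/H = 2·20,000·40/32 = 50,000.00
EOQ = √50,000.00 ≈ 223.61

224 drums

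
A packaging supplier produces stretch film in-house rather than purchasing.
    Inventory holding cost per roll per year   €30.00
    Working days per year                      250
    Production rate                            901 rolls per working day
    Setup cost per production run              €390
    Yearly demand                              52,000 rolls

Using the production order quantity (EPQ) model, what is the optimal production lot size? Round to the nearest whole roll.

1,326 rolls

Daily demand d = 52,000/250 = 208.000; p = 901; 1 − d/p = 0.76915
EPQ = √(2DS / (H(1 − d/p)))
    = √(2 × 52,000 × 390 / (30 × 0.76915)) ≈ 1,325.82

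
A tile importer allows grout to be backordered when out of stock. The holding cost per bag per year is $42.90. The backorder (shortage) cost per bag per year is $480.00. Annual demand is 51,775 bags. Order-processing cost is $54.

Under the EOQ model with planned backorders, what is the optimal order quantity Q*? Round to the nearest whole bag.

Basic EOQ = √(2·51,775·54/42.9) = 361.030
Backorder adjustment √((H+b)/b) = √((42.9+480)/480) = 1.0437
Q* = 361.030 × 1.0437 ≈ 376.82

377 bags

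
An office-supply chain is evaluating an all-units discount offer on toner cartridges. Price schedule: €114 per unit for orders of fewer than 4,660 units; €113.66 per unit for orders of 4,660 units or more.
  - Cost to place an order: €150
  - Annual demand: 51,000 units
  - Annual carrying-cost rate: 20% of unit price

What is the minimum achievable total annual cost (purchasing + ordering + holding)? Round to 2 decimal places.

€5,832,677.26

H₁ = 20%×€114 = €22.8000;  H₂ = 20%×€113.66 = €22.7320
EOQ₁ = √(2×51,000×150/22.8000) = 819.18  (< 4,660, feasible at tier 1)
EOQ₂ = √(2×51,000×150/22.7320) = 820.40  (< 4,660 → use Q = 4,660 at tier-2 price)
TC(tier 1 (EOQ₁), Q≈819.2) = €5,832,677.26
TC(tier 2, Q≈4,660.0) = €5,851,267.19
Minimum at tier 1 (EOQ₁): €5,832,677.26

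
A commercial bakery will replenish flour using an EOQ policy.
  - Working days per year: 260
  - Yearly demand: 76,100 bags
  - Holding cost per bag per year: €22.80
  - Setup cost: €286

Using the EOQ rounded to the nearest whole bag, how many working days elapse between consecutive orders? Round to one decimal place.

4.7 days

Q* = √(2·D·S / H) = √(2·76,100·286 / 22.8) = √1,909,175.4 ≈ 1,381.73 → Q = 1,382 bags
Cycle time = (working days × Q)/D = (260 × 1,382) / 76,100 = 4.722 days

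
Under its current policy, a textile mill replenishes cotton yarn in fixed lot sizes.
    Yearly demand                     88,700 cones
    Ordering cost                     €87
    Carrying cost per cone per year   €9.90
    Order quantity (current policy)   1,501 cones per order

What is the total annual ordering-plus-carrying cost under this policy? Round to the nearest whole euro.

€12,571

Orders/yr = 88,700/1,501 = 59.094; ordering cost = 59.094 × €87 = €5,141.17
Average inventory = 1,501/2 = 750.5; holding cost = 750.5 × €9.9 = €7,429.95
Total = €5,141.17 + €7,429.95 = €12,571.12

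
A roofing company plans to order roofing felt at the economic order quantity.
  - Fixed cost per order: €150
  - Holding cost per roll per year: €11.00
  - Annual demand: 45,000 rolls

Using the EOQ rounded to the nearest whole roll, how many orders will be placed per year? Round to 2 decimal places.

Optimal lot size Q* = (2 × 45,000 × €150 / €11)^½ ≈ 1,107.82 → Q = 1,108
Orders per year = D/Q = 45,000 / 1,108 = 40.614

40.61 orders per year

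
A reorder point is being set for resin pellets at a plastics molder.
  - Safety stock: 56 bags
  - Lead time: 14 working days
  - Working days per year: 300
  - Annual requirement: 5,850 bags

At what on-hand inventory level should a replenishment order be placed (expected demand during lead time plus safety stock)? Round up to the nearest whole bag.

Daily demand d = 5,850 / 300 = 19.500 bags/day
Demand during lead time = 19.500 × 14 = 273.00
Reorder point = 273.00 + 56 = 329.00 → round up

329 bags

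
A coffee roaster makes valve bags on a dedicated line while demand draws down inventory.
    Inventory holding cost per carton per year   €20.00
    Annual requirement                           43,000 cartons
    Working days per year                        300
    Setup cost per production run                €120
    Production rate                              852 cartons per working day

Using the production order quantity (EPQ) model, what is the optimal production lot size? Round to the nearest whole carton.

788 cartons

Daily demand d = 43,000/300 = 143.333; p = 852; 1 − d/p = 0.83177
EPQ = √(2DS / (H(1 − d/p)))
    = √(2 × 43,000 × 120 / (20 × 0.83177)) ≈ 787.63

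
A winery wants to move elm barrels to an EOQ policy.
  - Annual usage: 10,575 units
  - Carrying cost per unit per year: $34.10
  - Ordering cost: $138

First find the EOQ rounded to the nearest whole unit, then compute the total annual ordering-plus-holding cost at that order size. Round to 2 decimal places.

$9,976.37

Q* = √(2·D·S / H) = √(2·10,575·138 / 34.1) = √85,592.4 ≈ 292.56 → Q = 293 units
Orders/yr = 10,575/293 = 36.092; ordering cost = 36.092 × $138 = $4,980.72
Average inventory = 293/2 = 146.5; holding cost = 146.5 × $34.1 = $4,995.65
Total = $4,980.72 + $4,995.65 = $9,976.37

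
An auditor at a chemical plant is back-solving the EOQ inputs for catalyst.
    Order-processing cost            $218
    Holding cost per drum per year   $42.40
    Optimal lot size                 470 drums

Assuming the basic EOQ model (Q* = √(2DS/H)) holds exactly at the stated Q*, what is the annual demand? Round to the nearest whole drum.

21,482 drums per year

EOQ relation: Q² = 2DS/H, so rearrange for the unknown.
D = Q²H / (2S) = 470² × 42.4 / (2 × 218) = 21,482.02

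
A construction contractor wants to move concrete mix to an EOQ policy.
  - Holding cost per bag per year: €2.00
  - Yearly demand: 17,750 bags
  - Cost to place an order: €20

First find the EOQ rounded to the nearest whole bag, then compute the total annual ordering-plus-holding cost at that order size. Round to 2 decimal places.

Optimal lot size Q* = (2 × 17,750 × €20 / €2)^½ ≈ 595.82 → Q = 596 bags
Annual ordering cost = (D/Q)·S = (17,750/596) × 20 = €595.64
Annual holding cost  = (Q/2)·H = (596/2) × 2 = €596.00
Total = €595.64 + €596.00 = €1,191.64

€1,191.64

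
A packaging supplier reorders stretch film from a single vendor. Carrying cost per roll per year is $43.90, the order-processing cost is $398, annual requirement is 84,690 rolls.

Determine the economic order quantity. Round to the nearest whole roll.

Q* = √(2·D·S / H) = √(2·84,690·398 / 43.9) = √1,535,609.1 ≈ 1,239.20

1,239 rolls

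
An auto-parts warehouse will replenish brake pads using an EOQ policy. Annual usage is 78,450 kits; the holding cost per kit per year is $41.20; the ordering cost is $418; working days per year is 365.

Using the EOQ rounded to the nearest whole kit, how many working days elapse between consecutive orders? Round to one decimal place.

5.9 days

2DS/H = 2·78,450·418/41.2 = 1,591,849.51
EOQ = √1,591,849.51 ≈ 1,261.69 → Q = 1,262 kits
Days between orders = 365 / (D/Q) = 365 / 62.163 ≈ 5.872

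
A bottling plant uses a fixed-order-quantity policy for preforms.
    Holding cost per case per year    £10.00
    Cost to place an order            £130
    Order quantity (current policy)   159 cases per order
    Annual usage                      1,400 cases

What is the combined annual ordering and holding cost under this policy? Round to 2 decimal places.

Annual ordering cost = (D/Q)·S = (1,400/159) × 130 = £1,144.65
Annual holding cost  = (Q/2)·H = (159/2) × 10 = £795.00
Total = £1,144.65 + £795.00 = £1,939.65

£1,939.65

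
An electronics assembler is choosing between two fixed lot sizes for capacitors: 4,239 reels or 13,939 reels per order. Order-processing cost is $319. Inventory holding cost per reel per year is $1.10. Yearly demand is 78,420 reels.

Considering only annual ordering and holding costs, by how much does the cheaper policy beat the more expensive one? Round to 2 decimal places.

$1,228.29

Annual cost at Q: ordering D·S/Q plus holding Q·H/2.
TC(4,239) = (78,420/4,239)×319 + (4,239/2)×1.1 = $8,232.84
TC(13,939) = (78,420/13,939)×319 + (13,939/2)×1.1 = $9,461.13
|ΔTC| = |$8,232.84 − $9,461.13| = $1,228.29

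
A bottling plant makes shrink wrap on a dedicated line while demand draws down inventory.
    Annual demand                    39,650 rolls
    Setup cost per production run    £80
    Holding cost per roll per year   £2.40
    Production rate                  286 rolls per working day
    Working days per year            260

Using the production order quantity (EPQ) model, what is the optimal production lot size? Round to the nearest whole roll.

d = 39,650/260 = 152.5000 rolls/day;  effective holding cost H(1 − d/p) = 2.4·(1 − 152.5000/286) = 1.12028
Q* = √(2DS / H_eff) = √(2·39,650·80 / 1.12028) ≈ 2,379.68

2,380 rolls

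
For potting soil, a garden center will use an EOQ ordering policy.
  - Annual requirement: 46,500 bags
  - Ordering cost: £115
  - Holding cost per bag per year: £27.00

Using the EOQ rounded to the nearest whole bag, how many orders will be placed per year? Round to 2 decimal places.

2DS/H = 2·46,500·115/27 = 396,111.11
EOQ = √396,111.11 ≈ 629.37 → Q = 629
Orders per year = D/Q = 46,500 / 629 = 73.927

73.93 orders per year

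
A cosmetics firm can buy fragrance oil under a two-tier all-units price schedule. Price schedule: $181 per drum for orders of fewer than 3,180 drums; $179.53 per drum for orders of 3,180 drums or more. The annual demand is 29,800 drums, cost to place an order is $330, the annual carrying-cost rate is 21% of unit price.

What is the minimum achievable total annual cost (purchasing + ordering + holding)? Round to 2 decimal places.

$5,413,031.52

H₁ = 21%×$181 = $38.0100;  H₂ = 21%×$179.53 = $37.7013
EOQ₁ = √(2×29,800×330/38.0100) = 719.33  (< 3,180, feasible at tier 1)
EOQ₂ = √(2×29,800×330/37.7013) = 722.27  (< 3,180 → use Q = 3,180 at tier-2 price)
TC(tier 1 (EOQ₁), Q≈719.3) = $5,421,141.92
TC(tier 2, Q≈3,180.0) = $5,413,031.52
Minimum at tier 2: $5,413,031.52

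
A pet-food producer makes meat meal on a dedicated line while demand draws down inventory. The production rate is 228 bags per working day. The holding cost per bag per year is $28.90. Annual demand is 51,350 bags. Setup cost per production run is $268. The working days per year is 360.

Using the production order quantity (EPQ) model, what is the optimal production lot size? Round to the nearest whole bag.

Daily demand d = 51,350/360 = 142.639; p = 228; 1 − d/p = 0.37439
EPQ = √(2DS / (H(1 − d/p)))
    = √(2 × 51,350 × 268 / (28.9 × 0.37439)) ≈ 1,594.93

1,595 bags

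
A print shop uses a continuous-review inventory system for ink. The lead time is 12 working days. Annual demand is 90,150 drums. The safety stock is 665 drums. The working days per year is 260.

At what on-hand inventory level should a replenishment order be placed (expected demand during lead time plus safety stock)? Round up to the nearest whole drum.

Daily demand d = 90,150 / 260 = 346.731 drums/day
Demand during lead time = 346.731 × 12 = 4,160.77
Reorder point = 4,160.77 + 665 = 4,825.77 → round up

4,826 drums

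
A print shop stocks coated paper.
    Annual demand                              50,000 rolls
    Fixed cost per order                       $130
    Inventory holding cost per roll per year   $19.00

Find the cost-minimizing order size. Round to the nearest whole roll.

Q* = √(2·D·S / H) = √(2·50,000·130 / 19) = √684,210.5 ≈ 827.17

827 rolls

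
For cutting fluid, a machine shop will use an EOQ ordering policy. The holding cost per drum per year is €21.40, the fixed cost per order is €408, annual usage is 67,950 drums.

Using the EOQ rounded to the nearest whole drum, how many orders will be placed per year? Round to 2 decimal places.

Q* = √(2·D·S / H) = √(2·67,950·408 / 21.4) = √2,590,990.7 ≈ 1,609.66 → Q = 1,610
Orders per year = D/Q = 67,950 / 1,610 = 42.205

42.20 orders per year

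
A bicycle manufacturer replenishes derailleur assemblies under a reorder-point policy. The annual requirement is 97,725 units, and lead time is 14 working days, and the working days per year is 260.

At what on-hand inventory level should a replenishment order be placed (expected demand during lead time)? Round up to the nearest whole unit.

Daily demand d = 97,725 / 260 = 375.865 units/day
Demand during lead time = 375.865 × 14 = 5,262.12
Reorder point = 5,262.12 → round up

5,263 units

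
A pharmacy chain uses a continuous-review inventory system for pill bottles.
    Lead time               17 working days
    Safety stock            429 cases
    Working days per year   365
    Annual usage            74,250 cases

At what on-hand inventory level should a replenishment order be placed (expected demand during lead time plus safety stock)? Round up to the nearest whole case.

3,888 cases

Daily demand d = 74,250 / 365 = 203.425 cases/day
Demand during lead time = 203.425 × 17 = 3,458.22
Reorder point = 3,458.22 + 429 = 3,887.22 → round up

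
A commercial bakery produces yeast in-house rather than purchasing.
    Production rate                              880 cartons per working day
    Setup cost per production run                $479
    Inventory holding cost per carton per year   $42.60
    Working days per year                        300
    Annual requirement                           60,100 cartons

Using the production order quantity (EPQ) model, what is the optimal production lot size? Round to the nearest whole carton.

d = 60,100/300 = 200.3333 cartons/day;  effective holding cost H(1 − d/p) = 42.6·(1 − 200.3333/880) = 32.90205
Q* = √(2DS / H_eff) = √(2·60,100·479 / 32.90205) ≈ 1,322.84

1,323 cartons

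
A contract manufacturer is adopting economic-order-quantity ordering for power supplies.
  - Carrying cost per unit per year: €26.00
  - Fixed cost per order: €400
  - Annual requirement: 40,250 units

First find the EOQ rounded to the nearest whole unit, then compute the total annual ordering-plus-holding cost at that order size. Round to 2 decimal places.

EOQ = √(2DS/H) = √(2 × 40,250 × 400 / 26)
    = √(1,238,461.54) ≈ 1,112.86 → Q = 1,113 units
Orders/yr = 40,250/1,113 = 36.164; ordering cost = 36.164 × €400 = €14,465.41
Average inventory = 1,113/2 = 556.5; holding cost = 556.5 × €26 = €14,469.00
Total = €14,465.41 + €14,469.00 = €28,934.41

€28,934.41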